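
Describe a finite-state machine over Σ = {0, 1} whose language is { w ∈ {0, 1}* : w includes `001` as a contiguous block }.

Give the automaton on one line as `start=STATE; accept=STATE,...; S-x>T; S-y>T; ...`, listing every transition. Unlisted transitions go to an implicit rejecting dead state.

start=q0; accept=q3; q0-0>q1; q0-1>q0; q1-0>q2; q1-1>q0; q2-0>q2; q2-1>q3; q3-0>q3; q3-1>q3

Track how much of `001` has been matched so far: state q0 is no progress, q3 is the absorbing accept state reached once `001` has occurred. Intermediate states record partial matches; on a mismatch, fall back to the longest reusable overlap.
4 states suffice.
        0   1  
>  q0   q1  q0 
   q1   q2  q0 
   q2   q2  q3 
 * q3   q3  q3 
(> = start, * = accepting)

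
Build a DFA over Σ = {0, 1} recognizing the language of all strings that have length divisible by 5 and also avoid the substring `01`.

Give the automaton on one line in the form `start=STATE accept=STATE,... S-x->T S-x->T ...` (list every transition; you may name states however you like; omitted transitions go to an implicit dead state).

start=s0 accept=s0,s12 s0-0->s1 s0-1->s2 s1-0->s3 s1-1->s4 s2-0->s3 s2-1->s5 s3-0->s6 s3-1->s7 s4-0->s7 s4-1->s7 s5-0->s6 s5-1->s8 s6-0->s9 s6-1->s10 s7-0->s10 s7-1->s10 s8-0->s9 s8-1->s11 s9-0->s12 s9-1->s13 s10-0->s13 s10-1->s13 s11-0->s12 s11-1->s0 s12-0->s1 s12-1->s14 s13-0->s14 s13-1->s14 s14-0->s4 s14-1->s4

Build one automaton per condition and run them in lockstep. The first has 5 states tracking the input length modulo 5; the second has 3 states tracking partial matches of the forbidden pattern `01`. A product state is a pair (one from each), accepting exactly when both do.
With 15 states:
          0    1  
>* s0     s1   s2 
   s1     s3   s4 
   s2     s3   s5 
   s3     s6   s7 
   s4     s7   s7 
   s5     s6   s8 
   s6     s9  s10 
   s7    s10  s10 
   s8     s9  s11 
   s9    s12  s13 
   s10   s13  s13 
   s11   s12   s0 
 * s12    s1  s14 
   s13   s14  s14 
   s14    s4   s4 
(> = start, * = accepting)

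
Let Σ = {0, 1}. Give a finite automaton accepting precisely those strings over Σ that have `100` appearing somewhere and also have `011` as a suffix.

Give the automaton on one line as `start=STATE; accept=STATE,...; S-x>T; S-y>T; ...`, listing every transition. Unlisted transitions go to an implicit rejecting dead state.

start=A; accept=I; A-0>B; A-1>C; B-0>B; B-1>D; C-0>E; C-1>C; D-0>E; D-1>F; E-0>G; E-1>D; F-0>E; F-1>C; G-0>G; G-1>H; H-0>G; H-1>I; I-0>G; I-1>J; J-0>G; J-1>J

Run two small machines in parallel and take their product. The first has 4 states tracking whether and how much of `100` has been seen; the second has 4 states tracking how much of the suffix `011` has currently been matched. A product state is a pair (one from each), accepting exactly when both do.
       0  1 
>  A   B  C 
   B   B  D 
   C   E  C 
   D   E  F 
   E   G  D 
   F   E  C 
   G   G  H 
   H   G  I 
 * I   G  J 
   J   G  J 
(> = start, * = accepting)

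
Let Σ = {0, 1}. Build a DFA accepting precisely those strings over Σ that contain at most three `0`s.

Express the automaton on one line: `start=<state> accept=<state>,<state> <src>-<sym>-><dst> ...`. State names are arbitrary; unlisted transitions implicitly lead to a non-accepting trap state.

start=s0 accept=s0,s1,s2,s3 s0-0->s1 s0-1->s0 s1-0->s2 s1-1->s1 s2-0->s3 s2-1->s2 s3-0->s4 s3-1->s3 s4-0->s4 s4-1->s4

Count `0`s, saturating at 4: states s0 through s3 mean 0 through 3 `0`s seen; s4 means more than 3. Each `0` increments (capped at s4); other symbols loop. Accept from {s0, s1, s2, s3}.
With 5 states:
        0   1  
>* s0   s1  s0 
 * s1   s2  s1 
 * s2   s3  s2 
 * s3   s4  s3 
   s4   s4  s4 
(> = start, * = accepting)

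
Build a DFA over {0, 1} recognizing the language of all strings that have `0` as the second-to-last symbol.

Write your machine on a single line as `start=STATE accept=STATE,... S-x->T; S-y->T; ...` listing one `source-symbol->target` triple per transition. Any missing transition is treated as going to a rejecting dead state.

start=A; accept=D,E; A-0->B; A-1->C; B-0->D; B-1->E; C-0->F; C-1->G; D-0->D; D-1->E; E-0->F; E-1->G; F-0->D; F-1->E; G-0->F; G-1->G

A DFA must remember the last 2 symbols (since which symbol is second-to-last isn't known until the input ends). Use one state per possible window of the last ≤2 symbols; accept from those whose window starts with `0`.
With 7 states:
       0  1 
>  A   B  C 
   B   D  E 
   C   F  G 
 * D   D  E 
 * E   F  G 
   F   D  E 
   G   F  G 
(> = start, * = accepting)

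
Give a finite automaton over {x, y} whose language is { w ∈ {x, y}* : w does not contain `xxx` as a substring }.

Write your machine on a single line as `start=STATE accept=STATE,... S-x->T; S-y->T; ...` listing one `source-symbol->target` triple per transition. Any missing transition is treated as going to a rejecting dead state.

Track partial matches of the forbidden pattern `xxx`. State q3 is a dead state reached once `xxx` has occurred; every other state accepts. q0 means no part of `xxx` is currently matched.
A 4-state machine:
        x   y  
>* q0   q1  q0 
 * q1   q2  q0 
 * q2   q3  q0 
   q3   q3  q3 
(> = start, * = accepting)

start=q0; accept=q0,q1,q2; q0-x->q1; q0-y->q0; q1-x->q2; q1-y->q0; q2-x->q3; q2-y->q0; q3-x->q3; q3-y->q3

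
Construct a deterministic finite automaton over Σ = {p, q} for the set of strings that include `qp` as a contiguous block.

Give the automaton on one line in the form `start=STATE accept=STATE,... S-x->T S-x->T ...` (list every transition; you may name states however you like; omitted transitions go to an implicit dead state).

start=A accept=C A-p->A A-q->B B-p->C B-q->B C-p->C C-q->C

Track how much of `qp` has been matched so far: state A is no progress, C is the absorbing accept state reached once `qp` has occurred. Intermediate states record partial matches; on a mismatch, fall back to the longest reusable overlap.
       p  q 
>  A   A  B 
   B   C  B 
 * C   C  C 
(> = start, * = accepting)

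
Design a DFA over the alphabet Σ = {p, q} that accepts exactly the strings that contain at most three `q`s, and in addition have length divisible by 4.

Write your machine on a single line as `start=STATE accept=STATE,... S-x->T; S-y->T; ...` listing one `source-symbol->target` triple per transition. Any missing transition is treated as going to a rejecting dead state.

Build one automaton per condition and run them in lockstep. The first has 5 states tracking the count of `q`s, saturating at 4; the second has 4 states tracking the input length modulo 4. A product state is a pair (one from each), accepting exactly when both do. After merging equivalent states the machine shrinks.
          p    q  
>* S0     S1   S2 
   S1     S3   S4 
   S2     S4   S5 
   S3     S6   S7 
   S4     S7   S8 
   S5     S8   S9 
   S6     S0  S10 
   S7    S10  S11 
   S8    S11  S12 
   S9    S12  S13 
 * S10    S2  S14 
 * S11   S14  S15 
 * S12   S15  S13 
   S13   S13  S13 
   S14    S5  S16 
   S15   S16  S13 
   S16    S9  S13 
(> = start, * = accepting)

start=S0; accept=S0,S10,S11,S12; S0-p->S1; S0-q->S2; S1-p->S3; S1-q->S4; S2-p->S4; S2-q->S5; S3-p->S6; S3-q->S7; S4-p->S7; S4-q->S8; S5-p->S8; S5-q->S9; S6-p->S0; S6-q->S10; S7-p->S10; S7-q->S11; S8-p->S11; S8-q->S12; S9-p->S12; S9-q->S13; S10-p->S2; S10-q->S14; S11-p->S14; S11-q->S15; S12-p->S15; S12-q->S13; S13-p->S13; S13-q->S13; S14-p->S5; S14-q->S16; S15-p->S16; S15-q->S13; S16-p->S9; S16-q->S13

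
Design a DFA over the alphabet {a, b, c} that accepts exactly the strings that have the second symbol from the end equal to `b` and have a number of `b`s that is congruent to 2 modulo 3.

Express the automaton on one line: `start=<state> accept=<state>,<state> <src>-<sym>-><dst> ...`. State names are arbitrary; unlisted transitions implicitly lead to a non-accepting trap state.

start=q0 accept=q3,q5 q0-a->q0 q0-b->q1 q0-c->q0 q1-a->q2 q1-b->q3 q1-c->q2 q2-a->q2 q2-b->q4 q2-c->q2 q3-a->q5 q3-b->q0 q3-c->q5 q4-a->q5 q4-b->q0 q4-c->q5 q5-a->q6 q5-b->q0 q5-c->q6 q6-a->q6 q6-b->q0 q6-c->q6

Run two small machines in parallel and take their product. The first has 13 states tracking the last 2 symbols read; the second has 3 states tracking the count of `b`s modulo 3. A product state is a pair (one from each), accepting exactly when both do. Equivalent product states are then merged.
        a   b   c  
>  q0   q0  q1  q0 
   q1   q2  q3  q2 
   q2   q2  q4  q2 
 * q3   q5  q0  q5 
   q4   q5  q0  q5 
 * q5   q6  q0  q6 
   q6   q6  q0  q6 
(> = start, * = accepting)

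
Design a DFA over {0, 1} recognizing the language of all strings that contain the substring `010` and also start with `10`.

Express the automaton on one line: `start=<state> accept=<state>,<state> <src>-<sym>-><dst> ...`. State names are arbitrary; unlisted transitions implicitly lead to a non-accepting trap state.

start=q0 accept=q8 q0-0->q1 q0-1->q2 q1-0->q1 q1-1->q3 q2-0->q4 q2-1->q5 q3-0->q6 q3-1->q5 q4-0->q4 q4-1->q7 q5-0->q1 q5-1->q5 q6-0->q6 q6-1->q6 q7-0->q8 q7-1->q9 q8-0->q8 q8-1->q8 q9-0->q4 q9-1->q9

Run two small machines in parallel and take their product. The first has 4 states tracking whether and how much of `010` has been seen; the second has 4 states tracking whether the input so far still matches the prefix `10`. A product state is a pair (one from each), accepting exactly when both do.
A 10-state machine:
        0   1  
>  q0   q1  q2 
   q1   q1  q3 
   q2   q4  q5 
   q3   q6  q5 
   q4   q4  q7 
   q5   q1  q5 
   q6   q6  q6 
   q7   q8  q9 
 * q8   q8  q8 
   q9   q4  q9 
(> = start, * = accepting)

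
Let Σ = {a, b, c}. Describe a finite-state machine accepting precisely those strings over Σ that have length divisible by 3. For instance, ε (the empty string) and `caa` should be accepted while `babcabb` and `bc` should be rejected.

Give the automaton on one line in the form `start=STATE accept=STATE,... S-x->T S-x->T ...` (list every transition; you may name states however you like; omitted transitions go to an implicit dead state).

Only the length mod 3 matters, so use a 3-cycle: from any state, every input symbol moves to the next state, wrapping s2 back to s0. Mark s0 accepting.
        a   b   c  
>* s0   s1  s1  s1 
   s1   s2  s2  s2 
   s2   s0  s0  s0 
(> = start, * = accepting)

start=s0 accept=s0 s0-a->s1 s0-b->s1 s0-c->s1 s1-a->s2 s1-b->s2 s1-c->s2 s2-a->s0 s2-b->s0 s2-c->s0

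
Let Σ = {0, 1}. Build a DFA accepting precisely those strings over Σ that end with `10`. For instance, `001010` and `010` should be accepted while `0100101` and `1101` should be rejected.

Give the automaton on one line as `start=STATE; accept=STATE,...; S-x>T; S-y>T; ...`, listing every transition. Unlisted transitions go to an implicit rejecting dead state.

start=q0; accept=q2; q0-0>q0; q0-1>q1; q1-0>q2; q1-1>q1; q2-0>q0; q2-1>q1

Remember how much of `10` the current input suffix matches. State q0 means no match yet; q1 means the last symbol is `1`; q2 means the last 2 symbols are `10`. Only q2 accepts. On a mismatch, fall back to the longest proper suffix that is still a prefix of `10`.
With 3 states:
        0   1  
>  q0   q0  q1 
   q1   q2  q1 
 * q2   q0  q1 
(> = start, * = accepting)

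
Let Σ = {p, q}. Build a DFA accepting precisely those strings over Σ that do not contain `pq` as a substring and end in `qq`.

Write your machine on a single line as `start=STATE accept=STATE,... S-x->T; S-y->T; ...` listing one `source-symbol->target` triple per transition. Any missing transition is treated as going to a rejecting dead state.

Build one automaton per condition and run them in lockstep. The first has 3 states tracking partial matches of the forbidden pattern `pq`; the second has 3 states tracking how much of the suffix `qq` has currently been matched. A product state is a pair (one from each), accepting exactly when both do.
A 7-state machine:
       p  q 
>  A   B  C 
   B   B  D 
   C   B  E 
   D   F  G 
 * E   B  E 
   F   F  D 
   G   F  G 
(> = start, * = accepting)

start=A; accept=E; A-p->B; A-q->C; B-p->B; B-q->D; C-p->B; C-q->E; D-p->F; D-q->G; E-p->B; E-q->E; F-p->F; F-q->D; G-p->F; G-q->G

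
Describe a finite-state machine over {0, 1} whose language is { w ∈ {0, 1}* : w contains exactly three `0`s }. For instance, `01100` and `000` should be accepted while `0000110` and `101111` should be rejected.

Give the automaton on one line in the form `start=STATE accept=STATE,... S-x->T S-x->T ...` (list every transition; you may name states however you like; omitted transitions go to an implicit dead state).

Only the number of `0`s matters, and only up to 4. Make a chain A → B → C → D → E advanced by each `0` (with E absorbing); every other symbol self-loops. The accepting set is {D}.
A 5-state machine:
       0  1 
>  A   B  A 
   B   C  B 
   C   D  C 
 * D   E  D 
   E   E  E 
(> = start, * = accepting)

start=A accept=D A-0->B A-1->A B-0->C B-1->B C-0->D C-1->C D-0->E D-1->D E-0->E E-1->E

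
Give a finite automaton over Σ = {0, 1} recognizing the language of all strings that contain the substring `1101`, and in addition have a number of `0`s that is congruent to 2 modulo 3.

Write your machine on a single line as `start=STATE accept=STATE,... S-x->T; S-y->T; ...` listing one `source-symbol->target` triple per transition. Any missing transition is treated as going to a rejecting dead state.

start=q0; accept=q13; q0-0->q1; q0-1->q2; q1-0->q3; q1-1->q4; q2-0->q1; q2-1->q5; q3-0->q0; q3-1->q6; q4-0->q3; q4-1->q7; q5-0->q8; q5-1->q5; q6-0->q0; q6-1->q9; q7-0->q10; q7-1->q7; q8-0->q3; q8-1->q11; q9-0->q12; q9-1->q9; q10-0->q0; q10-1->q13; q11-0->q13; q11-1->q11; q12-0->q1; q12-1->q14; q13-0->q14; q13-1->q13; q14-0->q11; q14-1->q14

Run two small machines in parallel and take their product. One (5 states) tracks whether and how much of `1101` has been seen; the other (3 states) tracks the count of `0`s modulo 3. Each combined state is a pair, one component from each; accept when both components accept.
          0    1  
>  q0     q1   q2 
   q1     q3   q4 
   q2     q1   q5 
   q3     q0   q6 
   q4     q3   q7 
   q5     q8   q5 
   q6     q0   q9 
   q7    q10   q7 
   q8     q3  q11 
   q9    q12   q9 
   q10    q0  q13 
   q11   q13  q11 
   q12    q1  q14 
 * q13   q14  q13 
   q14   q11  q14 
(> = start, * = accepting)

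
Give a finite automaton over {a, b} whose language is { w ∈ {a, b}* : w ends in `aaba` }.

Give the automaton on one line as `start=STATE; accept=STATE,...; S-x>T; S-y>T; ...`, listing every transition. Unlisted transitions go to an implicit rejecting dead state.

Remember how much of `aaba` the current input suffix matches. State q0 means no match yet; q1 means the last symbol is `a`; q2 means the last 2 symbols are `aa`; q3 means the last 3 symbols are `aab`; q4 means the last 4 symbols are `aaba`. Only q4 accepts. On a mismatch, fall back to the longest proper suffix that is still a prefix of `aaba`.
5 states suffice.
        a   b  
>  q0   q1  q0 
   q1   q2  q0 
   q2   q2  q3 
   q3   q4  q0 
 * q4   q2  q0 
(> = start, * = accepting)

start=q0; accept=q4; q0-a>q1; q0-b>q0; q1-a>q2; q1-b>q0; q2-a>q2; q2-b>q3; q3-a>q4; q3-b>q0; q4-a>q2; q4-b>q0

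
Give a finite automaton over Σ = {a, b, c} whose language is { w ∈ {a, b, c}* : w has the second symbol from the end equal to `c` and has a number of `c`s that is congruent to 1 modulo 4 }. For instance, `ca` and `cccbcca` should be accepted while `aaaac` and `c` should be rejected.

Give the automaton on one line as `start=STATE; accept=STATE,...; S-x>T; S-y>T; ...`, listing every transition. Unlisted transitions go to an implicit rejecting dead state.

start=S0; accept=S2,S7; S0-a>S0; S0-b>S0; S0-c>S1; S1-a>S2; S1-b>S2; S1-c>S3; S2-a>S4; S2-b>S4; S2-c>S3; S3-a>S3; S3-b>S3; S3-c>S5; S4-a>S4; S4-b>S4; S4-c>S3; S5-a>S5; S5-b>S5; S5-c>S6; S6-a>S0; S6-b>S0; S6-c>S7; S7-a>S2; S7-b>S2; S7-c>S3

Handle the two conditions separately and then intersect. One (13 states) tracks the last 2 symbols read; the other (4 states) tracks the count of `c`s modulo 4. Each combined state is a pair, one component from each; accept when both components accept. After merging equivalent states the machine shrinks.
        a   b   c  
>  S0   S0  S0  S1 
   S1   S2  S2  S3 
 * S2   S4  S4  S3 
   S3   S3  S3  S5 
   S4   S4  S4  S3 
   S5   S5  S5  S6 
   S6   S0  S0  S7 
 * S7   S2  S2  S3 
(> = start, * = accepting)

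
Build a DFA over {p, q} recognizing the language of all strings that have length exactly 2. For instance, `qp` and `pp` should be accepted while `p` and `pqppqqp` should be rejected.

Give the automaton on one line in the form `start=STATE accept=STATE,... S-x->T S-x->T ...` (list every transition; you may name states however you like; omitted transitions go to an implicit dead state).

start=S0 accept=S2 S0-p->S1 S0-q->S1 S1-p->S2 S1-q->S2 S2-p->S3 S2-q->S3 S3-p->S3 S3-q->S3

Count input length up to 3: every symbol moves from S0 toward S3, which means 'more than 2' and absorbs. Accept from {S2}.
With 4 states:
        p   q  
>  S0   S1  S1 
   S1   S2  S2 
 * S2   S3  S3 
   S3   S3  S3 
(> = start, * = accepting)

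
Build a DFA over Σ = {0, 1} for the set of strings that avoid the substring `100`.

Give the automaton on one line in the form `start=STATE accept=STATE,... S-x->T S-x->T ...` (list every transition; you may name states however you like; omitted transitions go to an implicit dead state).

start=s0 accept=s0,s1,s2 s0-0->s0 s0-1->s1 s1-0->s2 s1-1->s1 s2-0->s3 s2-1->s1 s3-0->s3 s3-1->s3

Track partial matches of the forbidden pattern `100`. State s3 is a dead state reached once `100` has occurred; every other state accepts. s0 means no part of `100` is currently matched.
With 4 states:
        0   1  
>* s0   s0  s1 
 * s1   s2  s1 
 * s2   s3  s1 
   s3   s3  s3 
(> = start, * = accepting)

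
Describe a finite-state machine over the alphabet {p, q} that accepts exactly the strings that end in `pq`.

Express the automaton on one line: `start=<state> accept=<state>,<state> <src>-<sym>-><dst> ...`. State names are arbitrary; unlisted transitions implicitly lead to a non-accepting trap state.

Let each state record the length of the longest suffix of the input read so far that is also a prefix of `pq`. B means the last symbol is `p`; C means the last 2 symbols are `pq`. Accept only at C, where the string currently ends in `pq`.
       p  q 
>  A   B  A 
   B   B  C 
 * C   B  A 
(> = start, * = accepting)

start=A accept=C A-p->B A-q->A B-p->B B-q->C C-p->B C-q->A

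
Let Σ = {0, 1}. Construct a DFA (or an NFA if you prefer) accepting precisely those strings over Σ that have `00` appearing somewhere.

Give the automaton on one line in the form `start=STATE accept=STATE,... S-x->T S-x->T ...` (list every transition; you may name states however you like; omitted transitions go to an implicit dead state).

start=s0 accept=s2 s0-0->s1 s0-1->s0 s1-0->s2 s1-1->s0 s2-0->s2 s2-1->s2

States s0..s1 record the length of the longest prefix of `00` that matches the current input suffix. Reaching s2 means `00` has been seen, and we stay there forever. Accept from s2.
With 3 states:
        0   1  
>  s0   s1  s0 
   s1   s2  s0 
 * s2   s2  s2 
(> = start, * = accepting)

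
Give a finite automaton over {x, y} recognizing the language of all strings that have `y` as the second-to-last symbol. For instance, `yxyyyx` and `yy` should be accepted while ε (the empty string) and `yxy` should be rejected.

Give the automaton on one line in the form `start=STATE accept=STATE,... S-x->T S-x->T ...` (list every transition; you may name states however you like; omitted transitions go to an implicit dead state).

start=q0 accept=q5,q6 q0-x->q1 q0-y->q2 q1-x->q3 q1-y->q4 q2-x->q5 q2-y->q6 q3-x->q3 q3-y->q4 q4-x->q5 q4-y->q6 q5-x->q3 q5-y->q4 q6-x->q5 q6-y->q6

Because acceptance depends on a position counted from the end, the machine has to buffer the most recent 2 symbols. Make each state the string of the last up-to-2 symbols read; on input `x` shift the window left and append `x`. Accept when the buffered window has length 2 and begins with `y`.
        x   y  
>  q0   q1  q2 
   q1   q3  q4 
   q2   q5  q6 
   q3   q3  q4 
   q4   q5  q6 
 * q5   q3  q4 
 * q6   q5  q6 
(> = start, * = accepting)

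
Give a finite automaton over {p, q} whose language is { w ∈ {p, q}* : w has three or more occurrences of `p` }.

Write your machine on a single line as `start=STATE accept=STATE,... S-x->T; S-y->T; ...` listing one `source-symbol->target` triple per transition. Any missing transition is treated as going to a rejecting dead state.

Only the number of `p`s matters, and only up to 4. Make a chain A → B → C → D → E advanced by each `p` (with E absorbing); every other symbol self-loops. The accepting set is {D, E}.
5 states suffice.
       p  q 
>  A   B  A 
   B   C  B 
   C   D  C 
 * D   E  D 
 * E   E  E 
(> = start, * = accepting)

start=A; accept=D,E; A-p->B; A-q->A; B-p->C; B-q->B; C-p->D; C-q->C; D-p->E; D-q->D; E-p->E; E-q->E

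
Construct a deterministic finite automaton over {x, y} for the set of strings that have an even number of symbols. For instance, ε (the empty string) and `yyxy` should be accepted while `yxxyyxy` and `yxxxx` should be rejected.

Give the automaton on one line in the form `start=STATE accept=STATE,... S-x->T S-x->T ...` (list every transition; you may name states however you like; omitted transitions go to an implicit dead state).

Only the length mod 2 matters, so use a 2-cycle: from any state, every input symbol moves to the next state, wrapping s1 back to s0. Mark s0 accepting.
A 2-state machine:
        x   y  
>* s0   s1  s1 
   s1   s0  s0 
(> = start, * = accepting)

start=s0 accept=s0 s0-x->s1 s0-y->s1 s1-x->s0 s1-y->s0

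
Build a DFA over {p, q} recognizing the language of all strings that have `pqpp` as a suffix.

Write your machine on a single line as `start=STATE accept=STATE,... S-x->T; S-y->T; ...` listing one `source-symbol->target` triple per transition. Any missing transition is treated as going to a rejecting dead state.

Let each state record the length of the longest suffix of the input read so far that is also a prefix of `pqpp`. S1 means the last symbol is `p`; S2 means the last 2 symbols are `pq`; S3 means the last 3 symbols are `pqp`; S4 means the last 4 symbols are `pqpp`. Accept only at S4, where the string currently ends in `pqpp`.
5 states suffice.
        p   q  
>  S0   S1  S0 
   S1   S1  S2 
   S2   S3  S0 
   S3   S4  S2 
 * S4   S1  S2 
(> = start, * = accepting)

start=S0; accept=S4; S0-p->S1; S0-q->S0; S1-p->S1; S1-q->S2; S2-p->S3; S2-q->S0; S3-p->S4; S3-q->S2; S4-p->S1; S4-q->S2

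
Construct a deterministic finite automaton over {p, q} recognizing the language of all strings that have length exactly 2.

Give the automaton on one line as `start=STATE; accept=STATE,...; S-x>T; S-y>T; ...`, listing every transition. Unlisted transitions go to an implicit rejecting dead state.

start=s0; accept=s2; s0-p>s1; s0-q>s1; s1-p>s2; s1-q>s2; s2-p>s3; s2-q>s3; s3-p>s3; s3-q>s3

We only need to distinguish lengths 0, 1, …, 2, and '>2'. Chain s0 → s1 → s2 → s3 on every symbol, with s3 looping. Accepting states: {s2}.
A 4-state machine:
        p   q  
>  s0   s1  s1 
   s1   s2  s2 
 * s2   s3  s3 
   s3   s3  s3 
(> = start, * = accepting)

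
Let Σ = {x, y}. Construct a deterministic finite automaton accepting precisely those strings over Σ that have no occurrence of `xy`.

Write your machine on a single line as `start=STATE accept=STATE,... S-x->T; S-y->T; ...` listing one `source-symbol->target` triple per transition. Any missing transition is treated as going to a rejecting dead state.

start=s0; accept=s0,s1; s0-x->s1; s0-y->s0; s1-x->s1; s1-y->s2; s2-x->s2; s2-y->s2

Track partial matches of the forbidden pattern `xy`. State s2 is a dead state reached once `xy` has occurred; every other state accepts. s0 means no part of `xy` is currently matched.
3 states suffice.
        x   y  
>* s0   s1  s0 
 * s1   s1  s2 
   s2   s2  s2 
(> = start, * = accepting)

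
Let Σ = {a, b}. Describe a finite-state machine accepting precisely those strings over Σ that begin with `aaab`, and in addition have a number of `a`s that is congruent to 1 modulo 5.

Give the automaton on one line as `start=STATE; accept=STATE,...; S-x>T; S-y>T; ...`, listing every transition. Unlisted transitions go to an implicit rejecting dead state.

start=q0; accept=q8; q0-a>q1; q0-b>q2; q1-a>q3; q1-b>q2; q2-a>q2; q2-b>q2; q3-a>q4; q3-b>q2; q4-a>q2; q4-b>q5; q5-a>q6; q5-b>q5; q6-a>q7; q6-b>q6; q7-a>q8; q7-b>q7; q8-a>q9; q8-b>q8; q9-a>q5; q9-b>q9

Handle the two conditions separately and then intersect. The first has 6 states tracking whether the input so far still matches the prefix `aaab`; the second has 5 states tracking the count of `a`s modulo 5. A product state is a pair (one from each), accepting exactly when both do. After merging equivalent states the machine shrinks.
10 states suffice.
        a   b  
>  q0   q1  q2 
   q1   q3  q2 
   q2   q2  q2 
   q3   q4  q2 
   q4   q2  q5 
   q5   q6  q5 
   q6   q7  q6 
   q7   q8  q7 
 * q8   q9  q8 
   q9   q5  q9 
(> = start, * = accepting)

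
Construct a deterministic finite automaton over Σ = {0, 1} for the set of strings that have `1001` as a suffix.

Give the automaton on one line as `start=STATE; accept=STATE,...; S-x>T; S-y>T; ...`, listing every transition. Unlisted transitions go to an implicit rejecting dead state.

Remember how much of `1001` the current input suffix matches. State q0 means no match yet; q1 means the last symbol is `1`; q2 means the last 2 symbols are `10`; q3 means the last 3 symbols are `100`; q4 means the last 4 symbols are `1001`. Only q4 accepts. On a mismatch, fall back to the longest proper suffix that is still a prefix of `1001`.
        0   1  
>  q0   q0  q1 
   q1   q2  q1 
   q2   q3  q1 
   q3   q0  q4 
 * q4   q2  q1 
(> = start, * = accepting)

start=q0; accept=q4; q0-0>q0; q0-1>q1; q1-0>q2; q1-1>q1; q2-0>q3; q2-1>q1; q3-0>q0; q3-1>q4; q4-0>q2; q4-1>q1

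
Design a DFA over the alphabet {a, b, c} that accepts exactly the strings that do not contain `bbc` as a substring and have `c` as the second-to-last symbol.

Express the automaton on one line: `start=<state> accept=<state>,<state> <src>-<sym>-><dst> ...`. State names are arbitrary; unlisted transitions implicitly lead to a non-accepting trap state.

Build one automaton per condition and run them in lockstep. The first has 4 states tracking partial matches of the forbidden pattern `bbc`; the second has 13 states tracking the last 2 symbols read. A product state is a pair (one from each), accepting exactly when both do.
          a    b    c  
>  q0     q1   q2   q3 
   q1     q4   q5   q6 
   q2     q7   q8   q9 
   q3    q10  q11  q12 
   q4     q4   q5   q6 
   q5     q7   q8   q9 
   q6    q10  q11  q12 
   q7     q4   q5   q6 
   q8     q7   q8  q13 
   q9    q10  q11  q12 
 * q10    q4   q5   q6 
 * q11    q7   q8   q9 
 * q12   q10  q11  q12 
   q13   q14  q15  q16 
   q14   q17  q18  q19 
   q15   q20  q21  q13 
   q16   q14  q15  q16 
   q17   q17  q18  q19 
   q18   q20  q21  q13 
   q19   q14  q15  q16 
   q20   q17  q18  q19 
   q21   q20  q21  q13 
(> = start, * = accepting)

start=q0 accept=q10,q11,q12 q0-a->q1 q0-b->q2 q0-c->q3 q1-a->q4 q1-b->q5 q1-c->q6 q2-a->q7 q2-b->q8 q2-c->q9 q3-a->q10 q3-b->q11 q3-c->q12 q4-a->q4 q4-b->q5 q4-c->q6 q5-a->q7 q5-b->q8 q5-c->q9 q6-a->q10 q6-b->q11 q6-c->q12 q7-a->q4 q7-b->q5 q7-c->q6 q8-a->q7 q8-b->q8 q8-c->q13 q9-a->q10 q9-b->q11 q9-c->q12 q10-a->q4 q10-b->q5 q10-c->q6 q11-a->q7 q11-b->q8 q11-c->q9 q12-a->q10 q12-b->q11 q12-c->q12 q13-a->q14 q13-b->q15 q13-c->q16 q14-a->q17 q14-b->q18 q14-c->q19 q15-a->q20 q15-b->q21 q15-c->q13 q16-a->q14 q16-b->q15 q16-c->q16 q17-a->q17 q17-b->q18 q17-c->q19 q18-a->q20 q18-b->q21 q18-c->q13 q19-a->q14 q19-b->q15 q19-c->q16 q20-a->q17 q20-b->q18 q20-c->q19 q21-a->q20 q21-b->q21 q21-c->q13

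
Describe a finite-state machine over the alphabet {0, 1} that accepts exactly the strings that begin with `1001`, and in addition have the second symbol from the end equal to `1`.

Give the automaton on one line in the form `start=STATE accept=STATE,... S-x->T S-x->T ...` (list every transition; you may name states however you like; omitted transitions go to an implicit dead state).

Build one automaton per condition and run them in lockstep. One (6 states) tracks whether the input so far still matches the prefix `1001`; the other (7 states) tracks the last 2 symbols read. Each combined state is a pair, one component from each; accept when both components accept. Minimizing collapses redundant product states.
9 states suffice.
        0   1  
>  s0   s1  s2 
   s1   s1  s1 
   s2   s3  s1 
   s3   s4  s1 
   s4   s1  s5 
   s5   s6  s7 
 * s6   s8  s5 
 * s7   s6  s7 
   s8   s8  s5 
(> = start, * = accepting)

start=s0 accept=s6,s7 s0-0->s1 s0-1->s2 s1-0->s1 s1-1->s1 s2-0->s3 s2-1->s1 s3-0->s4 s3-1->s1 s4-0->s1 s4-1->s5 s5-0->s6 s5-1->s7 s6-0->s8 s6-1->s5 s7-0->s6 s7-1->s7 s8-0->s8 s8-1->s5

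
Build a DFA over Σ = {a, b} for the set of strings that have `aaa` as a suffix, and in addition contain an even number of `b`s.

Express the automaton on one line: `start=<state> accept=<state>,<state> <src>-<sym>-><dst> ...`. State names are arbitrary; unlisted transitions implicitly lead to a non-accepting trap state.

Run two small machines in parallel and take their product. The first has 4 states tracking how much of the suffix `aaa` has currently been matched; the second has 2 states tracking the count of `b`s modulo 2. A product state is a pair (one from each), accepting exactly when both do.
        a   b  
>  S0   S1  S2 
   S1   S3  S2 
   S2   S4  S0 
   S3   S5  S2 
   S4   S6  S0 
 * S5   S5  S2 
   S6   S7  S0 
   S7   S7  S0 
(> = start, * = accepting)

start=S0 accept=S5 S0-a->S1 S0-b->S2 S1-a->S3 S1-b->S2 S2-a->S4 S2-b->S0 S3-a->S5 S3-b->S2 S4-a->S6 S4-b->S0 S5-a->S5 S5-b->S2 S6-a->S7 S6-b->S0 S7-a->S7 S7-b->S0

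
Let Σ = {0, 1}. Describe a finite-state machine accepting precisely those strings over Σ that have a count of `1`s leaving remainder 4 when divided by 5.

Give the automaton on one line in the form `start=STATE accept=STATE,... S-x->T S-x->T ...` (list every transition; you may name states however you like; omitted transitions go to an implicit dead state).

Keep the running count of `1`s modulo 5: each `1` advances along the cycle A → B → C → D → E → A while other symbols loop. Accept at E.
5 states suffice.
       0  1 
>  A   A  B 
   B   B  C 
   C   C  D 
   D   D  E 
 * E   E  A 
(> = start, * = accepting)

start=A accept=E A-0->A A-1->B B-0->B B-1->C C-0->C C-1->D D-0->D D-1->E E-0->E E-1->A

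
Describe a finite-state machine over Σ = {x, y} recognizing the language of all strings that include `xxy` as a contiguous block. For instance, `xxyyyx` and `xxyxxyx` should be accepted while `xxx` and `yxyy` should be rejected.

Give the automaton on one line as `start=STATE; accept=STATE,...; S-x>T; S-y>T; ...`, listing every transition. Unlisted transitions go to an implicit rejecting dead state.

States A..C record the length of the longest prefix of `xxy` that matches the current input suffix. Reaching D means `xxy` has been seen, and we stay there forever. Accept from D.
       x  y 
>  A   B  A 
   B   C  A 
   C   C  D 
 * D   D  D 
(> = start, * = accepting)

start=A; accept=D; A-x>B; A-y>A; B-x>C; B-y>A; C-x>C; C-y>D; D-x>D; D-y>D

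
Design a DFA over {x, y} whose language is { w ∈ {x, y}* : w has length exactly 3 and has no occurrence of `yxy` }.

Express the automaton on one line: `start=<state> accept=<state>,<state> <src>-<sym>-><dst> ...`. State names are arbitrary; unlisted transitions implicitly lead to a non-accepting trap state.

Handle the two conditions separately and then intersect. One (5 states) tracks the input length, saturating at 4; the other (4 states) tracks partial matches of the forbidden pattern `yxy`. Each combined state is a pair, one component from each; accept when both components accept. After merging equivalent states the machine shrinks.
        x   y  
>  S0   S1  S2 
   S1   S3  S3 
   S2   S4  S3 
   S3   S5  S5 
   S4   S5  S6 
 * S5   S6  S6 
   S6   S6  S6 
(> = start, * = accepting)

start=S0 accept=S5 S0-x->S1 S0-y->S2 S1-x->S3 S1-y->S3 S2-x->S4 S2-y->S3 S3-x->S5 S3-y->S5 S4-x->S5 S4-y->S6 S5-x->S6 S5-y->S6 S6-x->S6 S6-y->S6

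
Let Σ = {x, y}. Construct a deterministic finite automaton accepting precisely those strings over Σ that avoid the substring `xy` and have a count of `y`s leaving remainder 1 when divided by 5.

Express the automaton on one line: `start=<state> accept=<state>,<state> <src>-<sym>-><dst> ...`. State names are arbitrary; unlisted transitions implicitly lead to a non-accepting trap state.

start=A accept=C,D A-x->B A-y->C B-x->B B-y->B C-x->D C-y->E D-x->D D-y->B E-x->B E-y->F F-x->B F-y->G G-x->B G-y->A

Build one automaton per condition and run them in lockstep. One (3 states) tracks partial matches of the forbidden pattern `xy`; the other (5 states) tracks the count of `y`s modulo 5. Each combined state is a pair, one component from each; accept when both components accept. Equivalent product states are then merged.
       x  y 
>  A   B  C 
   B   B  B 
 * C   D  E 
 * D   D  B 
   E   B  F 
   F   B  G 
   G   B  A 
(> = start, * = accepting)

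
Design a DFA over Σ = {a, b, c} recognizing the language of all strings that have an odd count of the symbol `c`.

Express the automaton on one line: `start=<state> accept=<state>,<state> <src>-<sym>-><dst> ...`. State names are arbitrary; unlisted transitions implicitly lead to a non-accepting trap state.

start=q0 accept=q1 q0-a->q0 q0-b->q0 q0-c->q1 q1-a->q1 q1-b->q1 q1-c->q0

Keep the running count of `c`s modulo 2: each `c` advances along the cycle q0 → q1 → q0 while other symbols loop. Accept at q1.
A 2-state machine:
        a   b   c  
>  q0   q0  q0  q1 
 * q1   q1  q1  q0 
(> = start, * = accepting)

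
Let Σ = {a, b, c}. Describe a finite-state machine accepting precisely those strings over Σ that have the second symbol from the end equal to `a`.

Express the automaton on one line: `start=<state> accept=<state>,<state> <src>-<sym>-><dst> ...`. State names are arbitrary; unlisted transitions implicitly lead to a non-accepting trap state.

start=q0 accept=q4,q5,q6 q0-a->q1 q0-b->q2 q0-c->q3 q1-a->q4 q1-b->q5 q1-c->q6 q2-a->q7 q2-b->q8 q2-c->q9 q3-a->q10 q3-b->q11 q3-c->q12 q4-a->q4 q4-b->q5 q4-c->q6 q5-a->q7 q5-b->q8 q5-c->q9 q6-a->q10 q6-b->q11 q6-c->q12 q7-a->q4 q7-b->q5 q7-c->q6 q8-a->q7 q8-b->q8 q8-c->q9 q9-a->q10 q9-b->q11 q9-c->q12 q10-a->q4 q10-b->q5 q10-c->q6 q11-a->q7 q11-b->q8 q11-c->q9 q12-a->q10 q12-b->q11 q12-c->q12

Because acceptance depends on a position counted from the end, the machine has to buffer the most recent 2 symbols. Make each state the string of the last up-to-2 symbols read; on input `x` shift the window left and append `x`. Accept when the buffered window has length 2 and begins with `a`.
          a    b    c  
>  q0     q1   q2   q3 
   q1     q4   q5   q6 
   q2     q7   q8   q9 
   q3    q10  q11  q12 
 * q4     q4   q5   q6 
 * q5     q7   q8   q9 
 * q6    q10  q11  q12 
   q7     q4   q5   q6 
   q8     q7   q8   q9 
   q9    q10  q11  q12 
   q10    q4   q5   q6 
   q11    q7   q8   q9 
   q12   q10  q11  q12 
(> = start, * = accepting)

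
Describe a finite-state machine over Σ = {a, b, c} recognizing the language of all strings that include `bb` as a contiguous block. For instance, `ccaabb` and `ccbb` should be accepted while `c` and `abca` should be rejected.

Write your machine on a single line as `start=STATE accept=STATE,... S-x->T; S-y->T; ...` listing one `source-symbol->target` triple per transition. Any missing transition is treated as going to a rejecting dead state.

Track how much of `bb` has been matched so far: state S0 is no progress, S2 is the absorbing accept state reached once `bb` has occurred. Intermediate states record partial matches; on a mismatch, fall back to the longest reusable overlap.
        a   b   c  
>  S0   S0  S1  S0 
   S1   S0  S2  S0 
 * S2   S2  S2  S2 
(> = start, * = accepting)

start=S0; accept=S2; S0-a->S0; S0-b->S1; S0-c->S0; S1-a->S0; S1-b->S2; S1-c->S0; S2-a->S2; S2-b->S2; S2-c->S2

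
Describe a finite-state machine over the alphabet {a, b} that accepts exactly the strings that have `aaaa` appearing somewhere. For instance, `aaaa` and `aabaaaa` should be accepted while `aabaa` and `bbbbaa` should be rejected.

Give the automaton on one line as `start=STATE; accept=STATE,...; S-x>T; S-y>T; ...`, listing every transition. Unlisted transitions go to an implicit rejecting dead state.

start=q0; accept=q4; q0-a>q1; q0-b>q0; q1-a>q2; q1-b>q0; q2-a>q3; q2-b>q0; q3-a>q4; q3-b>q0; q4-a>q4; q4-b>q4

States q0..q3 record the length of the longest prefix of `aaaa` that matches the current input suffix. Reaching q4 means `aaaa` has been seen, and we stay there forever. Accept from q4.
A 5-state machine:
        a   b  
>  q0   q1  q0 
   q1   q2  q0 
   q2   q3  q0 
   q3   q4  q0 
 * q4   q4  q4 
(> = start, * = accepting)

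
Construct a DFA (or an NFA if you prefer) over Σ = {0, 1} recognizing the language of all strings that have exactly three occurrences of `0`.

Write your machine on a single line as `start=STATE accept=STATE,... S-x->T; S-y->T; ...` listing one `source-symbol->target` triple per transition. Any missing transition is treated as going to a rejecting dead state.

start=s0; accept=s3; s0-0->s1; s0-1->s0; s1-0->s2; s1-1->s1; s2-0->s3; s2-1->s2; s3-0->s4; s3-1->s3; s4-0->s4; s4-1->s4

Only the number of `0`s matters, and only up to 4. Make a chain s0 → s1 → s2 → s3 → s4 advanced by each `0` (with s4 absorbing); every other symbol self-loops. The accepting set is {s3}.
A 5-state machine:
        0   1  
>  s0   s1  s0 
   s1   s2  s1 
   s2   s3  s2 
 * s3   s4  s3 
   s4   s4  s4 
(> = start, * = accepting)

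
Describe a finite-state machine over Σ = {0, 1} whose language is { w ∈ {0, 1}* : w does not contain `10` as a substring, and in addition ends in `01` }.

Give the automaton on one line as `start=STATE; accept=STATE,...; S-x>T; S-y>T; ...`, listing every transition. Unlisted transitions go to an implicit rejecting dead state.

Handle the two conditions separately and then intersect. One (3 states) tracks partial matches of the forbidden pattern `10`; the other (3 states) tracks how much of the suffix `01` has currently been matched. Each combined state is a pair, one component from each; accept when both components accept. Equivalent product states are then merged.
With 4 states:
        0   1  
>  q0   q1  q2 
   q1   q1  q3 
   q2   q2  q2 
 * q3   q2  q2 
(> = start, * = accepting)

start=q0; accept=q3; q0-0>q1; q0-1>q2; q1-0>q1; q1-1>q3; q2-0>q2; q2-1>q2; q3-0>q2; q3-1>q2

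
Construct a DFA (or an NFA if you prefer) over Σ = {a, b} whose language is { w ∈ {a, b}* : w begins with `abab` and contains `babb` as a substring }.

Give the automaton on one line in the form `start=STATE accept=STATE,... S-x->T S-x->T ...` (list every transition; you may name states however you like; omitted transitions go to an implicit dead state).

start=S0 accept=S11 S0-a->S1 S0-b->S2 S1-a->S3 S1-b->S4 S2-a->S5 S2-b->S2 S3-a->S3 S3-b->S2 S4-a->S6 S4-b->S2 S5-a->S3 S5-b->S7 S6-a->S3 S6-b->S8 S7-a->S5 S7-b->S9 S8-a->S10 S8-b->S11 S9-a->S9 S9-b->S9 S10-a->S12 S10-b->S8 S11-a->S11 S11-b->S11 S12-a->S12 S12-b->S13 S13-a->S10 S13-b->S13

Run two small machines in parallel and take their product. The first has 6 states tracking whether the input so far still matches the prefix `abab`; the second has 5 states tracking whether and how much of `babb` has been seen. A product state is a pair (one from each), accepting exactly when both do.
A 14-state machine:
          a    b  
>  S0     S1   S2 
   S1     S3   S4 
   S2     S5   S2 
   S3     S3   S2 
   S4     S6   S2 
   S5     S3   S7 
   S6     S3   S8 
   S7     S5   S9 
   S8    S10  S11 
   S9     S9   S9 
   S10   S12   S8 
 * S11   S11  S11 
   S12   S12  S13 
   S13   S10  S13 
(> = start, * = accepting)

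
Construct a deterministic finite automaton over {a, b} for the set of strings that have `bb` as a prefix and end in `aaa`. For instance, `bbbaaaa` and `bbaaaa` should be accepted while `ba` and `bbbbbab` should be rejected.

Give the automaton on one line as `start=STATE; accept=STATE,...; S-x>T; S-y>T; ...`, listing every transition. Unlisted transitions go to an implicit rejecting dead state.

start=q0; accept=q6; q0-a>q1; q0-b>q2; q1-a>q1; q1-b>q1; q2-a>q1; q2-b>q3; q3-a>q4; q3-b>q3; q4-a>q5; q4-b>q3; q5-a>q6; q5-b>q3; q6-a>q6; q6-b>q3

Handle the two conditions separately and then intersect. The first has 4 states tracking whether the input so far still matches the prefix `bb`; the second has 4 states tracking how much of the suffix `aaa` has currently been matched. A product state is a pair (one from each), accepting exactly when both do. Equivalent product states are then merged.
With 7 states:
        a   b  
>  q0   q1  q2 
   q1   q1  q1 
   q2   q1  q3 
   q3   q4  q3 
   q4   q5  q3 
   q5   q6  q3 
 * q6   q6  q3 
(> = start, * = accepting)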